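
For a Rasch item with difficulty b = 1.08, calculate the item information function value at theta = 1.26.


P = 1/(1+exp(-(1.26-1.08))) = 0.5449
I = P*(1-P) = 0.5449 * 0.4551
I = 0.248

0.248


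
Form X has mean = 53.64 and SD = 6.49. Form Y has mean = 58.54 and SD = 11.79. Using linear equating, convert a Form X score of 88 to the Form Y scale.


slope = SD_Y / SD_X = 11.79 / 6.49 ~ 1.8166
intercept = mean_Y - slope * mean_X = 58.54 - (11.79 / 6.49) * 53.64 ~ -38.9046
Y = slope * X + intercept. To avoid rounding drift from the rounded slope/intercept, evaluate the equivalent form Y = mean_Y + SD_Y * (X - mean_X) / SD_X at full precision:
Y = 58.54 + 11.79 * (88 - 53.64) / 6.49
Y = 58.54 + 11.79 * 34.36 / 6.49
Y = 58.54 + 405.1044 / 6.49
Y = 58.54 + 62.4198
Y = 120.9598

120.9598


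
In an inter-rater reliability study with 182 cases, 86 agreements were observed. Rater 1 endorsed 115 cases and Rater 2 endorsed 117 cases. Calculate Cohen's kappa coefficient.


P_o = 86/182 = 0.472527
P_e = (115*117 + 67*65) / 33124 = 0.537677
kappa = (P_o - P_e) / (1 - P_e)
kappa = (0.472527 - 0.537677) / (1 - 0.537677)
kappa = -0.1409

-0.1409


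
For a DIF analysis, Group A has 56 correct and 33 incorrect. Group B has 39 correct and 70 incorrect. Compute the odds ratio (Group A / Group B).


Odds_A = 56/33 = 1.697
Odds_B = 39/70 = 0.5571
OR = Odds_A / Odds_B = 1.697 / 0.5571
Exactly, OR = (56 * 70) / (33 * 39) = 3920 / 1287
OR = 3.0458

3.0458


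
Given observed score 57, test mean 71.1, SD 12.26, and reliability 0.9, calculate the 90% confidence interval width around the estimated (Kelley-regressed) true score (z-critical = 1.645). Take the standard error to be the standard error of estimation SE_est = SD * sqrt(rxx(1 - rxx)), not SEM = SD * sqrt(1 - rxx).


True score estimate = 0.9*57 + 0.1*71.1 = 58.41
SE_est = SD * sqrt(rxx * (1 - rxx)) = 12.26 * sqrt(0.9 * 0.1) = 12.26 * sqrt(0.09) = 3.678
CI = T_est +/- z * SE_est, so width = 2 * z * SE_est = 2 * 1.645 * 3.678
Width = 12.1006

12.1006


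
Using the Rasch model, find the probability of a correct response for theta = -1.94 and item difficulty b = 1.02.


theta - b = -1.94 - 1.02 = -2.96
exp(-(theta - b)) = exp(2.96) = 19.298
P = 1 / (1 + 19.298)
P = 0.0493

0.0493


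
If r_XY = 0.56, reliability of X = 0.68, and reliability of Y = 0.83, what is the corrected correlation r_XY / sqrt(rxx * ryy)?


r_corrected = rxy / sqrt(rxx * ryy)
= 0.56 / sqrt(0.68 * 0.83)
= 0.56 / sqrt(0.5644)
= 0.56 / 0.751266
r_corrected = 0.7454

0.7454


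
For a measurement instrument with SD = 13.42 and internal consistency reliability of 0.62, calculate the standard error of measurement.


SEM = SD * sqrt(1 - rxx)
SEM = 13.42 * sqrt(1 - 0.62)
SEM = 13.42 * sqrt(0.38) = 13.42 * 0.616441
SEM = 8.2726

8.2726


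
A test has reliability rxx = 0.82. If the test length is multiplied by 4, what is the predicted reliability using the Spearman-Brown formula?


r_new = (n * rxx) / (1 + (n-1) * rxx)
r_new = (4 * 0.82) / (1 + 3 * 0.82)
r_new = 3.28 / 3.46
r_new = 0.948

0.948


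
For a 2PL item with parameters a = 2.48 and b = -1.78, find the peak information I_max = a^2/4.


For 2PL, max info at theta = b = -1.78
I_max = a^2 / 4 = 2.48^2 / 4
= 6.1504 / 4
I_max = 1.5376

1.5376


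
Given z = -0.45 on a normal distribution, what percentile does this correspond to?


CDF(z) = 0.5 * (1 + erf(z/sqrt(2)))
erf(-0.3182) = -0.3473
CDF = 0.3264
Percentile rank = 0.3264 * 100 = 32.64

32.64


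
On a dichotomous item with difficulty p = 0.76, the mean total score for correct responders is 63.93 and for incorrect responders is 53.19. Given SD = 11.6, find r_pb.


q = 1 - p = 0.24
rpb = ((M1 - M0) / SD) * sqrt(p * q)
rpb = ((63.93 - 53.19) / 11.6) * sqrt(0.76 * 0.24)
rpb = 0.3954

0.3954


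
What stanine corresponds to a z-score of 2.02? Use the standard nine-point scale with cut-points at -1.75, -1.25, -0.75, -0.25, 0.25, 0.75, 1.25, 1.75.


Stanine boundaries: [-1.75, -1.25, -0.75, -0.25, 0.25, 0.75, 1.25, 1.75]
z = 2.02
Check each boundary:
  z >= -1.75 -> could be stanine 2
  z >= -1.25 -> could be stanine 3
  z >= -0.75 -> could be stanine 4
  z >= -0.25 -> could be stanine 5
  z >= 0.25 -> could be stanine 6
  z >= 0.75 -> could be stanine 7
  z >= 1.25 -> could be stanine 8
  z >= 1.75 -> could be stanine 9
Highest qualifying boundary gives stanine = 9

9


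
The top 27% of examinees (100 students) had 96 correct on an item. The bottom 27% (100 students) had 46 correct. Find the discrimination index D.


p_upper = 96/100 = 0.96
p_lower = 46/100 = 0.46
D = 0.96 - 0.46 = 0.5

0.5


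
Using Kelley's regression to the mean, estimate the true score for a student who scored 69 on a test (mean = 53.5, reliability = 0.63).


T_est = rxx * X + (1 - rxx) * mean
T_est = 0.63 * 69 + 0.37 * 53.5
T_est = 43.47 + 19.795
T_est = 63.265

63.265


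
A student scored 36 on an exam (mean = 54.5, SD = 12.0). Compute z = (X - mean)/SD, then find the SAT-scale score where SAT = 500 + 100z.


z = (X - mean) / SD = (36 - 54.5) / 12.0
z = -18.5 / 12.0
z = -1.5417
SAT-scale = SAT = 500 + 100z
Carry z at full precision (z = -18.5 / 12.0) into the conversion:
SAT-scale = 500 + 100 * (-18.5 / 12.0) = 500 + -1850 / 12.0
SAT-scale = 500 + -154.1667
SAT-scale = 345.8333

345.8333


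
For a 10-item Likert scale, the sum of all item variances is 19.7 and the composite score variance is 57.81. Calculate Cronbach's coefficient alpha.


alpha = (k/(k-1)) * (1 - sum(si^2)/s_total^2)
= (10/9) * (1 - 19.7/57.81)
alpha = 0.7325

0.7325


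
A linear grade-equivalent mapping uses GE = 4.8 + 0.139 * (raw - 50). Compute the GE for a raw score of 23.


raw - median = 23 - 50 = -27
slope * diff = 0.139 * -27 = -3.753
GE = 4.8 + -3.753
GE = 1.047

1.047


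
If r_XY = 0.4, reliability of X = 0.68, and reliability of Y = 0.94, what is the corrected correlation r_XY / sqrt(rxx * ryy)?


r_corrected = rxy / sqrt(rxx * ryy)
= 0.4 / sqrt(0.68 * 0.94)
= 0.4 / sqrt(0.6392)
= 0.4 / 0.7995
r_corrected = 0.5003

0.5003


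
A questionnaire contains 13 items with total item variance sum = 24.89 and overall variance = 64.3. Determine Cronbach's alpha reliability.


alpha = (k/(k-1)) * (1 - sum(si^2)/s_total^2)
= (13/12) * (1 - 24.89/64.3)
alpha = 0.664

0.664


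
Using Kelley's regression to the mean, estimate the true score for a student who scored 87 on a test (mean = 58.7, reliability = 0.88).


T_est = rxx * X + (1 - rxx) * mean
T_est = 0.88 * 87 + 0.12 * 58.7
T_est = 76.56 + 7.044
T_est = 83.604

83.604


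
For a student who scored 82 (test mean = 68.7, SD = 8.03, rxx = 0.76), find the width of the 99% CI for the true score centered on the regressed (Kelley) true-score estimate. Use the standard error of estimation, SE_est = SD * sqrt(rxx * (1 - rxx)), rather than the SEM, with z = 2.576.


True score estimate = 0.76*82 + 0.24*68.7 = 78.808
SE_est = SD * sqrt(rxx * (1 - rxx)) = 8.03 * sqrt(0.76 * 0.24) = 8.03 * sqrt(0.1824) = 3.429478
CI = T_est +/- z * SE_est, so width = 2 * z * SE_est = 2 * 2.576 * 3.429478
Width = 17.6687

17.6687


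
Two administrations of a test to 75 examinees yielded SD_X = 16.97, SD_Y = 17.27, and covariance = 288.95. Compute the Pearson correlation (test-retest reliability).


r = cov(X,Y) / (SD_X * SD_Y)
r = 288.95 / (16.97 * 17.27)
r = 288.95 / 293.0719
r = 0.9859

0.9859


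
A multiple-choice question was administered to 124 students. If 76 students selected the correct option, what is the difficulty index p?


Item difficulty p = number correct / total examinees
p = 76 / 124
p = 0.6129

0.6129


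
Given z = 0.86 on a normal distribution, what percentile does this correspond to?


CDF(z) = 0.5 * (1 + erf(z/sqrt(2)))
erf(0.6081) = 0.6102
CDF = 0.8051
Percentile rank = 0.8051 * 100 = 80.51

80.51


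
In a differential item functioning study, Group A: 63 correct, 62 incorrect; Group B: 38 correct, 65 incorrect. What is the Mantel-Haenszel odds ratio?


Odds_A = 63/62 = 1.0161
Odds_B = 38/65 = 0.5846
OR = Odds_A / Odds_B = 1.0161 / 0.5846
Exactly, OR = (63 * 65) / (62 * 38) = 4095 / 2356
OR = 1.7381

1.7381


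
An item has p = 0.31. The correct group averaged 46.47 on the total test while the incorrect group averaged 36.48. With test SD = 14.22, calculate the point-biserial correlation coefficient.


q = 1 - p = 0.69
rpb = ((M1 - M0) / SD) * sqrt(p * q)
rpb = ((46.47 - 36.48) / 14.22) * sqrt(0.31 * 0.69)
rpb = 0.3249

0.3249


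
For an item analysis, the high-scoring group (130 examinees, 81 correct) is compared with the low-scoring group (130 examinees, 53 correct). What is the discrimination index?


p_upper = 81/130 = 0.6231
p_lower = 53/130 = 0.4077
D = 0.6231 - 0.4077 = 0.2154

0.2154


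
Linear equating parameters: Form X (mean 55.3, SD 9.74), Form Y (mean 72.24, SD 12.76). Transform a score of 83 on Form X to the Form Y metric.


slope = SD_Y / SD_X = 12.76 / 9.74 ~ 1.3101
intercept = mean_Y - slope * mean_X = 72.24 - (12.76 / 9.74) * 55.3 ~ -0.2064
Y = slope * X + intercept. To avoid rounding drift from the rounded slope/intercept, evaluate the equivalent form Y = mean_Y + SD_Y * (X - mean_X) / SD_X at full precision:
Y = 72.24 + 12.76 * (83 - 55.3) / 9.74
Y = 72.24 + 12.76 * 27.7 / 9.74
Y = 72.24 + 353.452 / 9.74
Y = 72.24 + 36.2887
Y = 108.5287

108.5287


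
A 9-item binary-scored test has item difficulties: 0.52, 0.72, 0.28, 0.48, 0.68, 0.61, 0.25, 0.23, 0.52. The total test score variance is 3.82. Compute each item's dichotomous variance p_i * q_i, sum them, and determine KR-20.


For each item, compute p_i * q_i:
  Item 1: 0.52 * 0.48 = 0.2496
  Item 2: 0.72 * 0.28 = 0.2016
  Item 3: 0.28 * 0.72 = 0.2016
  Item 4: 0.48 * 0.52 = 0.2496
  Item 5: 0.68 * 0.32 = 0.2176
  Item 6: 0.61 * 0.39 = 0.2379
  Item 7: 0.25 * 0.75 = 0.1875
  Item 8: 0.23 * 0.77 = 0.1771
  Item 9: 0.52 * 0.48 = 0.2496
Sum(p_i * q_i) = 0.2496 + 0.2016 + 0.2016 + 0.2496 + 0.2176 + 0.2379 + 0.1875 + 0.1771 + 0.2496 = 1.9721
KR-20 = (k/(k-1)) * (1 - Sum(p_i*q_i) / Var_total)
= (9/8) * (1 - 1.9721/3.82)
= 1.125 * 0.4837
KR-20 = 0.5442

0.5442


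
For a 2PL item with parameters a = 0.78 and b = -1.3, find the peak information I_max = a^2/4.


For 2PL, max info at theta = b = -1.3
I_max = a^2 / 4 = 0.78^2 / 4
= 0.6084 / 4
I_max = 0.1521

0.1521


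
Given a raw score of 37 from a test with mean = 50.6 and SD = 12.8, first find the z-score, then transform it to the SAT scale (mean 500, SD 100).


z = (X - mean) / SD = (37 - 50.6) / 12.8
z = -13.6 / 12.8
z = -1.0625
SAT-scale = SAT = 500 + 100z
Carry z at full precision (z = -13.6 / 12.8) into the conversion:
SAT-scale = 500 + 100 * (-13.6 / 12.8) = 500 + -1360 / 12.8
SAT-scale = 500 + -106.25
SAT-scale = 393.75

393.75


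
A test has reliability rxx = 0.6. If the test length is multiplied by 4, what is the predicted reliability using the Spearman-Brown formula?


r_new = (n * rxx) / (1 + (n-1) * rxx)
r_new = (4 * 0.6) / (1 + 3 * 0.6)
r_new = 2.4 / 2.8
r_new = 0.8571

0.8571


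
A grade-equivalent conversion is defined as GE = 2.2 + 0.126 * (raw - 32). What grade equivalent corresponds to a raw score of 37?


raw - median = 37 - 32 = 5
slope * diff = 0.126 * 5 = 0.63
GE = 2.2 + 0.63
GE = 2.83

2.83


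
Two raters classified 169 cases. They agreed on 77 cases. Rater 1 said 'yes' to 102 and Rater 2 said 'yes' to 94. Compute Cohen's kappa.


P_o = 77/169 = 0.455621
P_e = (102*94 + 67*75) / 28561 = 0.511642
kappa = (P_o - P_e) / (1 - P_e)
kappa = (0.455621 - 0.511642) / (1 - 0.511642)
kappa = -0.1147

-0.1147


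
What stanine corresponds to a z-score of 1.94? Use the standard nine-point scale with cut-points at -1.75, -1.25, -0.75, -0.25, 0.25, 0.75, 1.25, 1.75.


Stanine boundaries: [-1.75, -1.25, -0.75, -0.25, 0.25, 0.75, 1.25, 1.75]
z = 1.94
Check each boundary:
  z >= -1.75 -> could be stanine 2
  z >= -1.25 -> could be stanine 3
  z >= -0.75 -> could be stanine 4
  z >= -0.25 -> could be stanine 5
  z >= 0.25 -> could be stanine 6
  z >= 0.75 -> could be stanine 7
  z >= 1.25 -> could be stanine 8
  z >= 1.75 -> could be stanine 9
Highest qualifying boundary gives stanine = 9

9


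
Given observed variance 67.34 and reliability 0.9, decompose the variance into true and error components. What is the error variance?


var_true = rxx * var_obs = 0.9 * 67.34 = 60.606
var_error = var_obs - var_true
var_error = 67.34 - 60.606
var_error = 6.734

6.734


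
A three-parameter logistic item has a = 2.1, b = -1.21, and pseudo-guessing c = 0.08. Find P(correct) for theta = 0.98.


logit = 2.1*(0.98 - -1.21) = 4.599
P* = 1/(1 + exp(-4.599)) = 0.99
P = 0.08 + (1 - 0.08) * 0.99
P = 0.9908

0.9908


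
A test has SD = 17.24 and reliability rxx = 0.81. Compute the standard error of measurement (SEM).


SEM = SD * sqrt(1 - rxx)
SEM = 17.24 * sqrt(1 - 0.81)
SEM = 17.24 * sqrt(0.19) = 17.24 * 0.43589
SEM = 7.5147

7.5147


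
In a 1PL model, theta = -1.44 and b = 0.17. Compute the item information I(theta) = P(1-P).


P = 1/(1+exp(-(-1.44-0.17))) = 0.1666
I = P*(1-P) = 0.1666 * 0.8334
I = 0.1388

0.1388


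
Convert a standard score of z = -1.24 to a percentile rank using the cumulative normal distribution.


CDF(z) = 0.5 * (1 + erf(z/sqrt(2)))
erf(-0.8768) = -0.785
CDF = 0.1075
Percentile rank = 0.1075 * 100 = 10.75

10.75


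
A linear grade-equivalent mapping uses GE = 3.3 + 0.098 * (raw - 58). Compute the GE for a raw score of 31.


raw - median = 31 - 58 = -27
slope * diff = 0.098 * -27 = -2.646
GE = 3.3 + -2.646
GE = 0.654

0.654


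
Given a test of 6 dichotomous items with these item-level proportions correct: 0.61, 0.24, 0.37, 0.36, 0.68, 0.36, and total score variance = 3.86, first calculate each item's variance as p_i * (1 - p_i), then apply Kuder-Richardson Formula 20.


For each item, compute p_i * q_i:
  Item 1: 0.61 * 0.39 = 0.2379
  Item 2: 0.24 * 0.76 = 0.1824
  Item 3: 0.37 * 0.63 = 0.2331
  Item 4: 0.36 * 0.64 = 0.2304
  Item 5: 0.68 * 0.32 = 0.2176
  Item 6: 0.36 * 0.64 = 0.2304
Sum(p_i * q_i) = 0.2379 + 0.1824 + 0.2331 + 0.2304 + 0.2176 + 0.2304 = 1.3318
KR-20 = (k/(k-1)) * (1 - Sum(p_i*q_i) / Var_total)
= (6/5) * (1 - 1.3318/3.86)
= 1.2 * 0.655
KR-20 = 0.786

0.786


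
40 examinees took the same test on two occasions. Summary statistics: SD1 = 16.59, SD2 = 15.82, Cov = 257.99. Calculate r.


r = cov(X,Y) / (SD_X * SD_Y)
r = 257.99 / (16.59 * 15.82)
r = 257.99 / 262.4538
r = 0.983

0.983


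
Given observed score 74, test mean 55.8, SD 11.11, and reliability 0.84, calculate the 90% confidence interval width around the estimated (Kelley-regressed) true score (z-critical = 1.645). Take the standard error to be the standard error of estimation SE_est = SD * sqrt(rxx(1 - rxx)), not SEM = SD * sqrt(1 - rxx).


True score estimate = 0.84*74 + 0.16*55.8 = 71.088
SE_est = SD * sqrt(rxx * (1 - rxx)) = 11.11 * sqrt(0.84 * 0.16) = 11.11 * sqrt(0.1344) = 4.072993
CI = T_est +/- z * SE_est, so width = 2 * z * SE_est = 2 * 1.645 * 4.072993
Width = 13.4001

13.4001


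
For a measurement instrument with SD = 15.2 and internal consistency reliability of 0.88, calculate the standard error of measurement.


SEM = SD * sqrt(1 - rxx)
SEM = 15.2 * sqrt(1 - 0.88)
SEM = 15.2 * sqrt(0.12) = 15.2 * 0.34641
SEM = 5.2654

5.2654


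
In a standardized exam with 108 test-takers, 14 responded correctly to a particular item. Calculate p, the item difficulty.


Item difficulty p = number correct / total examinees
p = 14 / 108
p = 0.1296

0.1296


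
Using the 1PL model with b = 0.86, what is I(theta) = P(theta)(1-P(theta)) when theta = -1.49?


P = 1/(1+exp(-(-1.49-0.86))) = 0.0871
I = P*(1-P) = 0.0871 * 0.9129
I = 0.0795

0.0795


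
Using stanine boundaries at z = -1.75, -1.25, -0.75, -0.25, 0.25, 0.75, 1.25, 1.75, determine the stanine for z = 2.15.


Stanine boundaries: [-1.75, -1.25, -0.75, -0.25, 0.25, 0.75, 1.25, 1.75]
z = 2.15
Check each boundary:
  z >= -1.75 -> could be stanine 2
  z >= -1.25 -> could be stanine 3
  z >= -0.75 -> could be stanine 4
  z >= -0.25 -> could be stanine 5
  z >= 0.25 -> could be stanine 6
  z >= 0.75 -> could be stanine 7
  z >= 1.25 -> could be stanine 8
  z >= 1.75 -> could be stanine 9
Highest qualifying boundary gives stanine = 9

9


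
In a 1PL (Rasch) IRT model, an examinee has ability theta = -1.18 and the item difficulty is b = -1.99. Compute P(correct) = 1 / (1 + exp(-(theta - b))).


theta - b = -1.18 - -1.99 = 0.81
exp(-(theta - b)) = exp(-0.81) = 0.4449
P = 1 / (1 + 0.4449)
P = 0.6921

0.6921


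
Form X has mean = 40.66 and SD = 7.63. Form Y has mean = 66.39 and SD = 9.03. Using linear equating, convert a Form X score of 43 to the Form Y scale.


slope = SD_Y / SD_X = 9.03 / 7.63 ~ 1.1835
intercept = mean_Y - slope * mean_X = 66.39 - (9.03 / 7.63) * 40.66 ~ 18.2694
Y = slope * X + intercept. To avoid rounding drift from the rounded slope/intercept, evaluate the equivalent form Y = mean_Y + SD_Y * (X - mean_X) / SD_X at full precision:
Y = 66.39 + 9.03 * (43 - 40.66) / 7.63
Y = 66.39 + 9.03 * 2.34 / 7.63
Y = 66.39 + 21.1302 / 7.63
Y = 66.39 + 2.7694
Y = 69.1594

69.1594


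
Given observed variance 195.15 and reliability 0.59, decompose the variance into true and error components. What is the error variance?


var_true = rxx * var_obs = 0.59 * 195.15 = 115.1385
var_error = var_obs - var_true
var_error = 195.15 - 115.1385
var_error = 80.0115

80.0115


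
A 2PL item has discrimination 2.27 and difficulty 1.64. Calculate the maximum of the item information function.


For 2PL, max info at theta = b = 1.64
I_max = a^2 / 4 = 2.27^2 / 4
= 5.1529 / 4
I_max = 1.2882

1.2882


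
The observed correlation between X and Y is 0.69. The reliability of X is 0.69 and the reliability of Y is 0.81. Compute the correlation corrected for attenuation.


r_corrected = rxy / sqrt(rxx * ryy)
= 0.69 / sqrt(0.69 * 0.81)
= 0.69 / sqrt(0.5589)
= 0.69 / 0.747596
r_corrected = 0.923

0.923


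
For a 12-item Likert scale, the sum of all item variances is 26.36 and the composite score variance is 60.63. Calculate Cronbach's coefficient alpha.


alpha = (k/(k-1)) * (1 - sum(si^2)/s_total^2)
= (12/11) * (1 - 26.36/60.63)
alpha = 0.6166

0.6166


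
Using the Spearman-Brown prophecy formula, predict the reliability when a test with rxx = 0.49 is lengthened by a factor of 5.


r_new = (n * rxx) / (1 + (n-1) * rxx)
r_new = (5 * 0.49) / (1 + 4 * 0.49)
r_new = 2.45 / 2.96
r_new = 0.8277

0.8277


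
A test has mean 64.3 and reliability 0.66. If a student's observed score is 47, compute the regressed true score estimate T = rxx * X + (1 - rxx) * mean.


T_est = rxx * X + (1 - rxx) * mean
T_est = 0.66 * 47 + 0.34 * 64.3
T_est = 31.02 + 21.862
T_est = 52.882

52.882


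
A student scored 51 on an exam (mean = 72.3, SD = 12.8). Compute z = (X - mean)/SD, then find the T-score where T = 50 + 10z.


z = (X - mean) / SD = (51 - 72.3) / 12.8
z = -21.3 / 12.8
z = -1.6641
T-score = T = 50 + 10z
Carry z at full precision (z = -21.3 / 12.8) into the conversion:
T-score = 50 + 10 * (-21.3 / 12.8) = 50 + -213 / 12.8
T-score = 50 + -16.6406
T-score = 33.3594

33.3594


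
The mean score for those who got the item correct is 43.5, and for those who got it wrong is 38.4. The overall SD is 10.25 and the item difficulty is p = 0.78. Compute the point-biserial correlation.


q = 1 - p = 0.22
rpb = ((M1 - M0) / SD) * sqrt(p * q)
rpb = ((43.5 - 38.4) / 10.25) * sqrt(0.78 * 0.22)
rpb = 0.2061

0.2061


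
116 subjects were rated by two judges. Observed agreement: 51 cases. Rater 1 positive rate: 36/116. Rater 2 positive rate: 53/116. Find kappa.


P_o = 51/116 = 0.439655
P_e = (36*53 + 80*63) / 13456 = 0.51635
kappa = (P_o - P_e) / (1 - P_e)
kappa = (0.439655 - 0.51635) / (1 - 0.51635)
kappa = -0.1586

-0.1586


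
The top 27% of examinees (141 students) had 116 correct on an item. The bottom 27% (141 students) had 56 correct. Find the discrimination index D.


p_upper = 116/141 = 0.8227
p_lower = 56/141 = 0.3972
D = 0.8227 - 0.3972 = 0.4255

0.4255


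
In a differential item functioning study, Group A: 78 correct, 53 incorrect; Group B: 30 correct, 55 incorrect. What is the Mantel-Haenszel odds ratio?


Odds_A = 78/53 = 1.4717
Odds_B = 30/55 = 0.5455
OR = Odds_A / Odds_B = 1.4717 / 0.5455
Exactly, OR = (78 * 55) / (53 * 30) = 4290 / 1590
OR = 2.6981

2.6981


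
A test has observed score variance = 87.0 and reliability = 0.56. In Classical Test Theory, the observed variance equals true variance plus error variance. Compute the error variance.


var_true = rxx * var_obs = 0.56 * 87.0 = 48.72
var_error = var_obs - var_true
var_error = 87.0 - 48.72
var_error = 38.28

38.28


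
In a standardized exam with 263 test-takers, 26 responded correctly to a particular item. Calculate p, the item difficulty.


Item difficulty p = number correct / total examinees
p = 26 / 263
p = 0.0989

0.0989


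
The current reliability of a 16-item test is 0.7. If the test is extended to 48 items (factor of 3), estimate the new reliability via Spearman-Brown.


r_new = (n * rxx) / (1 + (n-1) * rxx)
r_new = (3 * 0.7) / (1 + 2 * 0.7)
r_new = 2.1 / 2.4
r_new = 0.875

0.875


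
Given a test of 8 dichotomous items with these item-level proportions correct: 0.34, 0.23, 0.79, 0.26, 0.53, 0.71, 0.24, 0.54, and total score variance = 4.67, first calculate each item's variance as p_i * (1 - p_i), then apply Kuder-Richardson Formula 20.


For each item, compute p_i * q_i:
  Item 1: 0.34 * 0.66 = 0.2244
  Item 2: 0.23 * 0.77 = 0.1771
  Item 3: 0.79 * 0.21 = 0.1659
  Item 4: 0.26 * 0.74 = 0.1924
  Item 5: 0.53 * 0.47 = 0.2491
  Item 6: 0.71 * 0.29 = 0.2059
  Item 7: 0.24 * 0.76 = 0.1824
  Item 8: 0.54 * 0.46 = 0.2484
Sum(p_i * q_i) = 0.2244 + 0.1771 + 0.1659 + 0.1924 + 0.2491 + 0.2059 + 0.1824 + 0.2484 = 1.6456
KR-20 = (k/(k-1)) * (1 - Sum(p_i*q_i) / Var_total)
= (8/7) * (1 - 1.6456/4.67)
= 1.1429 * 0.6476
KR-20 = 0.7401

0.7401


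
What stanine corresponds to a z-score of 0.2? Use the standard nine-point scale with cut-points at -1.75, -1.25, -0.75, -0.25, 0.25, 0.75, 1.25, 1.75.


Stanine boundaries: [-1.75, -1.25, -0.75, -0.25, 0.25, 0.75, 1.25, 1.75]
z = 0.2
Check each boundary:
  z >= -1.75 -> could be stanine 2
  z >= -1.25 -> could be stanine 3
  z >= -0.75 -> could be stanine 4
  z >= -0.25 -> could be stanine 5
  z < 0.25
  z < 0.75
  z < 1.25
  z < 1.75
Highest qualifying boundary gives stanine = 5

5


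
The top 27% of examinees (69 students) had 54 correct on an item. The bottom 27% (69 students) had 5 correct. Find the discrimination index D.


p_upper = 54/69 = 0.7826
p_lower = 5/69 = 0.0725
D = 0.7826 - 0.0725 = 0.7101

0.7101


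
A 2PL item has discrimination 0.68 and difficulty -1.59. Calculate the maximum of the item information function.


For 2PL, max info at theta = b = -1.59
I_max = a^2 / 4 = 0.68^2 / 4
= 0.4624 / 4
I_max = 0.1156

0.1156


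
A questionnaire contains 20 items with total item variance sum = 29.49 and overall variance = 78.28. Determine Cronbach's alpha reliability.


alpha = (k/(k-1)) * (1 - sum(si^2)/s_total^2)
= (20/19) * (1 - 29.49/78.28)
alpha = 0.6561

0.6561


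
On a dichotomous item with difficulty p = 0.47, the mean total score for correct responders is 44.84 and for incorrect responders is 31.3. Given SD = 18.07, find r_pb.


q = 1 - p = 0.53
rpb = ((M1 - M0) / SD) * sqrt(p * q)
rpb = ((44.84 - 31.3) / 18.07) * sqrt(0.47 * 0.53)
rpb = 0.374

0.374


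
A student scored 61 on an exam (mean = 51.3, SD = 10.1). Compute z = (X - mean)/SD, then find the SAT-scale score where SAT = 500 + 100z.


z = (X - mean) / SD = (61 - 51.3) / 10.1
z = 9.7 / 10.1
z = 0.9604
SAT-scale = SAT = 500 + 100z
Carry z at full precision (z = 9.7 / 10.1) into the conversion:
SAT-scale = 500 + 100 * (9.7 / 10.1) = 500 + 970 / 10.1
SAT-scale = 500 + 96.0396
SAT-scale = 596.0396

596.0396


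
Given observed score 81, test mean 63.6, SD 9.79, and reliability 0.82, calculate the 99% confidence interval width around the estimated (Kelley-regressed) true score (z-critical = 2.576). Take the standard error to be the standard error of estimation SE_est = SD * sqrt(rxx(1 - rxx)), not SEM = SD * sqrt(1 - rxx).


True score estimate = 0.82*81 + 0.18*63.6 = 77.868
SE_est = SD * sqrt(rxx * (1 - rxx)) = 9.79 * sqrt(0.82 * 0.18) = 9.79 * sqrt(0.1476) = 3.761195
CI = T_est +/- z * SE_est, so width = 2 * z * SE_est = 2 * 2.576 * 3.761195
Width = 19.3777

19.3777


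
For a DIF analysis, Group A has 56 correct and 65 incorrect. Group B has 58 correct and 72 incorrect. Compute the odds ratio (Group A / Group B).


Odds_A = 56/65 = 0.8615
Odds_B = 58/72 = 0.8056
OR = Odds_A / Odds_B = 0.8615 / 0.8056
Exactly, OR = (56 * 72) / (65 * 58) = 4032 / 3770
OR = 1.0695

1.0695


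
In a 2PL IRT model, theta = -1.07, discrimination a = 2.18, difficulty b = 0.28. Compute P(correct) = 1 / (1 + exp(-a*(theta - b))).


a*(theta - b) = 2.18 * (-1.07 - 0.28) = -2.943
exp(--2.943) = 18.9727
P = 1 / (1 + 18.9727)
P = 0.0501

0.0501


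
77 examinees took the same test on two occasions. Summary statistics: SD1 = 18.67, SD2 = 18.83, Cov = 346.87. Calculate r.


r = cov(X,Y) / (SD_X * SD_Y)
r = 346.87 / (18.67 * 18.83)
r = 346.87 / 351.5561
r = 0.9867

0.9867


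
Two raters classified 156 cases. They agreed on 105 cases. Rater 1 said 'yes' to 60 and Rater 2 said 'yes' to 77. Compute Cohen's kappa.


P_o = 105/156 = 0.673077
P_e = (60*77 + 96*79) / 24336 = 0.501479
kappa = (P_o - P_e) / (1 - P_e)
kappa = (0.673077 - 0.501479) / (1 - 0.501479)
kappa = 0.3442

0.3442


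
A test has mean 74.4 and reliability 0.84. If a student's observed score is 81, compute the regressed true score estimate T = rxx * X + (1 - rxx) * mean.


T_est = rxx * X + (1 - rxx) * mean
T_est = 0.84 * 81 + 0.16 * 74.4
T_est = 68.04 + 11.904
T_est = 79.944

79.944


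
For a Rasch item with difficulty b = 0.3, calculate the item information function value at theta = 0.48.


P = 1/(1+exp(-(0.48-0.3))) = 0.5449
I = P*(1-P) = 0.5449 * 0.4551
I = 0.248

0.248


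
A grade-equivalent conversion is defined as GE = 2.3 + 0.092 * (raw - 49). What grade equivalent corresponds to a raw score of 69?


raw - median = 69 - 49 = 20
slope * diff = 0.092 * 20 = 1.84
GE = 2.3 + 1.84
GE = 4.14

4.14


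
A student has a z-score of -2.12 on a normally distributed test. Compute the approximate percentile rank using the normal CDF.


CDF(z) = 0.5 * (1 + erf(z/sqrt(2)))
erf(-1.4991) = -0.966
CDF = 0.017
Percentile rank = 0.017 * 100 = 1.7

1.7


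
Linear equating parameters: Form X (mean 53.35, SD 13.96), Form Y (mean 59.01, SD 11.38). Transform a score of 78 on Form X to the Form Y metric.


slope = SD_Y / SD_X = 11.38 / 13.96 ~ 0.8152
intercept = mean_Y - slope * mean_X = 59.01 - (11.38 / 13.96) * 53.35 ~ 15.5198
Y = slope * X + intercept. To avoid rounding drift from the rounded slope/intercept, evaluate the equivalent form Y = mean_Y + SD_Y * (X - mean_X) / SD_X at full precision:
Y = 59.01 + 11.38 * (78 - 53.35) / 13.96
Y = 59.01 + 11.38 * 24.65 / 13.96
Y = 59.01 + 280.517 / 13.96
Y = 59.01 + 20.0943
Y = 79.1043

79.1043


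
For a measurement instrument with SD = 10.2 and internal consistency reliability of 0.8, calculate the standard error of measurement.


SEM = SD * sqrt(1 - rxx)
SEM = 10.2 * sqrt(1 - 0.8)
SEM = 10.2 * sqrt(0.2) = 10.2 * 0.447214
SEM = 4.5616

4.5616


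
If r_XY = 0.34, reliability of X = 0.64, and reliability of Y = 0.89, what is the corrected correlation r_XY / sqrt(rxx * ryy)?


r_corrected = rxy / sqrt(rxx * ryy)
= 0.34 / sqrt(0.64 * 0.89)
= 0.34 / sqrt(0.5696)
= 0.34 / 0.754718
r_corrected = 0.4505

0.4505


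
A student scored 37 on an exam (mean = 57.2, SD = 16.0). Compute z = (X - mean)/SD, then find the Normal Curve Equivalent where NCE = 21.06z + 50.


z = (X - mean) / SD = (37 - 57.2) / 16.0
z = -20.2 / 16.0
z = -1.2625
NCE = NCE = 21.06z + 50
Carry z at full precision (z = -20.2 / 16.0) into the conversion:
NCE = 21.06 * (-20.2 / 16.0) + 50 = -425.412 / 16.0 + 50
NCE = -26.5882 + 50
NCE = 23.4118

23.4118


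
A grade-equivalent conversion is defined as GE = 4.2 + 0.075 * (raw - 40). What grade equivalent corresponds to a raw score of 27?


raw - median = 27 - 40 = -13
slope * diff = 0.075 * -13 = -0.975
GE = 4.2 + -0.975
GE = 3.225

3.225


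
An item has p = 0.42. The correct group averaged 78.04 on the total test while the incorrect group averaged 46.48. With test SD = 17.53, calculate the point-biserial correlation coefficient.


q = 1 - p = 0.58
rpb = ((M1 - M0) / SD) * sqrt(p * q)
rpb = ((78.04 - 46.48) / 17.53) * sqrt(0.42 * 0.58)
rpb = 0.8886

0.8886


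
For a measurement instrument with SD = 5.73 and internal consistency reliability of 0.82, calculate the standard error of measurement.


SEM = SD * sqrt(1 - rxx)
SEM = 5.73 * sqrt(1 - 0.82)
SEM = 5.73 * sqrt(0.18) = 5.73 * 0.424264
SEM = 2.431

2.431


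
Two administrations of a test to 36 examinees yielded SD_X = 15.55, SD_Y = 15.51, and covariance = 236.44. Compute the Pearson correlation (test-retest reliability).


r = cov(X,Y) / (SD_X * SD_Y)
r = 236.44 / (15.55 * 15.51)
r = 236.44 / 241.1805
r = 0.9803

0.9803


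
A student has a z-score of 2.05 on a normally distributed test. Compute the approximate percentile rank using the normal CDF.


CDF(z) = 0.5 * (1 + erf(z/sqrt(2)))
erf(1.4496) = 0.9596
CDF = 0.9798
Percentile rank = 0.9798 * 100 = 97.98

97.98


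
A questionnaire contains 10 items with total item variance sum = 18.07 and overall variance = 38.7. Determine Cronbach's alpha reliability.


alpha = (k/(k-1)) * (1 - sum(si^2)/s_total^2)
= (10/9) * (1 - 18.07/38.7)
alpha = 0.5923

0.5923


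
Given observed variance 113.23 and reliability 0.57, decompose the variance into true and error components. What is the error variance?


var_true = rxx * var_obs = 0.57 * 113.23 = 64.5411
var_error = var_obs - var_true
var_error = 113.23 - 64.5411
var_error = 48.6889

48.6889


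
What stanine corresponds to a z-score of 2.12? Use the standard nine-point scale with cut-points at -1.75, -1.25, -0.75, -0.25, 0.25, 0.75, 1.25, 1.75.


Stanine boundaries: [-1.75, -1.25, -0.75, -0.25, 0.25, 0.75, 1.25, 1.75]
z = 2.12
Check each boundary:
  z >= -1.75 -> could be stanine 2
  z >= -1.25 -> could be stanine 3
  z >= -0.75 -> could be stanine 4
  z >= -0.25 -> could be stanine 5
  z >= 0.25 -> could be stanine 6
  z >= 0.75 -> could be stanine 7
  z >= 1.25 -> could be stanine 8
  z >= 1.75 -> could be stanine 9
Highest qualifying boundary gives stanine = 9

9


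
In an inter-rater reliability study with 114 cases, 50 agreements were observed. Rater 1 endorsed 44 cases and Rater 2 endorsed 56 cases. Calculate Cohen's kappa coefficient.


P_o = 50/114 = 0.438596
P_e = (44*56 + 70*58) / 12996 = 0.502001
kappa = (P_o - P_e) / (1 - P_e)
kappa = (0.438596 - 0.502001) / (1 - 0.502001)
kappa = -0.1273

-0.1273


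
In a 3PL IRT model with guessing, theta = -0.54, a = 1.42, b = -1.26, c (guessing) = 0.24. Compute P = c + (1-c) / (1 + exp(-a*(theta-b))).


logit = 1.42*(-0.54 - -1.26) = 1.0224
P* = 1/(1 + exp(-1.0224)) = 0.7354
P = 0.24 + (1 - 0.24) * 0.7354
P = 0.7989

0.7989


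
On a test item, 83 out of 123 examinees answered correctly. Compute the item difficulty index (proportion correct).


Item difficulty p = number correct / total examinees
p = 83 / 123
p = 0.6748

0.6748


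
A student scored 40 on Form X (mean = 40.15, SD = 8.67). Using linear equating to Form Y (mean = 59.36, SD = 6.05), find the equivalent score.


slope = SD_Y / SD_X = 6.05 / 8.67 ~ 0.6978
intercept = mean_Y - slope * mean_X = 59.36 - (6.05 / 8.67) * 40.15 ~ 31.343
Y = slope * X + intercept. To avoid rounding drift from the rounded slope/intercept, evaluate the equivalent form Y = mean_Y + SD_Y * (X - mean_X) / SD_X at full precision:
Y = 59.36 + 6.05 * (40 - 40.15) / 8.67
Y = 59.36 - 6.05 * 0.15 / 8.67
Y = 59.36 - 0.9075 / 8.67
Y = 59.36 - 0.1047
Y = 59.2553

59.2553


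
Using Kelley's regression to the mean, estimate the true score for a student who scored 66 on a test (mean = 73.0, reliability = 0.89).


T_est = rxx * X + (1 - rxx) * mean
T_est = 0.89 * 66 + 0.11 * 73.0
T_est = 58.74 + 8.03
T_est = 66.77

66.77


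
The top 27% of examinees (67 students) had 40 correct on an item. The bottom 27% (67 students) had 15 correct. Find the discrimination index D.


p_upper = 40/67 = 0.597
p_lower = 15/67 = 0.2239
D = 0.597 - 0.2239 = 0.3731

0.3731


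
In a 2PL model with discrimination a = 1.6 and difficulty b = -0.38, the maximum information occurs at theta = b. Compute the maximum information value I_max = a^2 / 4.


For 2PL, max info at theta = b = -0.38
I_max = a^2 / 4 = 1.6^2 / 4
= 2.56 / 4
I_max = 0.64

0.64


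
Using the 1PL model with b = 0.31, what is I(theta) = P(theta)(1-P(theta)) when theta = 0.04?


P = 1/(1+exp(-(0.04-0.31))) = 0.4329
I = P*(1-P) = 0.4329 * 0.5671
I = 0.2455

0.2455


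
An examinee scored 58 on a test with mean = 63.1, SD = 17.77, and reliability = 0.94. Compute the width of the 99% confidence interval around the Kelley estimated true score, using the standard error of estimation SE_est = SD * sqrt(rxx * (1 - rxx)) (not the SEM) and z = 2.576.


True score estimate = 0.94*58 + 0.06*63.1 = 58.306
SE_est = SD * sqrt(rxx * (1 - rxx)) = 17.77 * sqrt(0.94 * 0.06) = 17.77 * sqrt(0.0564) = 4.220141
CI = T_est +/- z * SE_est, so width = 2 * z * SE_est = 2 * 2.576 * 4.220141
Width = 21.7422

21.7422


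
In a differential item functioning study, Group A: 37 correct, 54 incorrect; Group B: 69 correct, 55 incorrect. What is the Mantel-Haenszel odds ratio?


Odds_A = 37/54 = 0.6852
Odds_B = 69/55 = 1.2545
OR = Odds_A / Odds_B = 0.6852 / 1.2545
Exactly, OR = (37 * 55) / (54 * 69) = 2035 / 3726
OR = 0.5462

0.5462


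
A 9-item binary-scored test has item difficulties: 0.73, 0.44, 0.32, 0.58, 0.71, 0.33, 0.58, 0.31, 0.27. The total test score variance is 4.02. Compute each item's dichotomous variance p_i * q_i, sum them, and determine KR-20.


For each item, compute p_i * q_i:
  Item 1: 0.73 * 0.27 = 0.1971
  Item 2: 0.44 * 0.56 = 0.2464
  Item 3: 0.32 * 0.68 = 0.2176
  Item 4: 0.58 * 0.42 = 0.2436
  Item 5: 0.71 * 0.29 = 0.2059
  Item 6: 0.33 * 0.67 = 0.2211
  Item 7: 0.58 * 0.42 = 0.2436
  Item 8: 0.31 * 0.69 = 0.2139
  Item 9: 0.27 * 0.73 = 0.1971
Sum(p_i * q_i) = 0.1971 + 0.2464 + 0.2176 + 0.2436 + 0.2059 + 0.2211 + 0.2436 + 0.2139 + 0.1971 = 1.9863
KR-20 = (k/(k-1)) * (1 - Sum(p_i*q_i) / Var_total)
= (9/8) * (1 - 1.9863/4.02)
= 1.125 * 0.5059
KR-20 = 0.5691

0.5691


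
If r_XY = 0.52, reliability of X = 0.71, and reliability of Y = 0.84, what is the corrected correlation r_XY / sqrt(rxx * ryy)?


r_corrected = rxy / sqrt(rxx * ryy)
= 0.52 / sqrt(0.71 * 0.84)
= 0.52 / sqrt(0.5964)
= 0.52 / 0.772269
r_corrected = 0.6733

0.6733


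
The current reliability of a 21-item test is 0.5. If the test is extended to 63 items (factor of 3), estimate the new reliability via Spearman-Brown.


r_new = (n * rxx) / (1 + (n-1) * rxx)
r_new = (3 * 0.5) / (1 + 2 * 0.5)
r_new = 1.5 / 2.0
r_new = 0.75

0.75


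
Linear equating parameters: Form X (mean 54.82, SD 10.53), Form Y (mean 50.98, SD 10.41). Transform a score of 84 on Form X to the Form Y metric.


slope = SD_Y / SD_X = 10.41 / 10.53 ~ 0.9886
intercept = mean_Y - slope * mean_X = 50.98 - (10.41 / 10.53) * 54.82 ~ -3.2153
Y = slope * X + intercept. To avoid rounding drift from the rounded slope/intercept, evaluate the equivalent form Y = mean_Y + SD_Y * (X - mean_X) / SD_X at full precision:
Y = 50.98 + 10.41 * (84 - 54.82) / 10.53
Y = 50.98 + 10.41 * 29.18 / 10.53
Y = 50.98 + 303.7638 / 10.53
Y = 50.98 + 28.8475
Y = 79.8275

79.8275


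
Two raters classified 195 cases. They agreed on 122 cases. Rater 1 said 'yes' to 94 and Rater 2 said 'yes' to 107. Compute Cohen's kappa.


P_o = 122/195 = 0.625641
P_e = (94*107 + 101*88) / 38025 = 0.498251
kappa = (P_o - P_e) / (1 - P_e)
kappa = (0.625641 - 0.498251) / (1 - 0.498251)
kappa = 0.2539

0.2539


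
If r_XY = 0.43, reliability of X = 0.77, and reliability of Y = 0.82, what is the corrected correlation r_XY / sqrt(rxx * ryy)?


r_corrected = rxy / sqrt(rxx * ryy)
= 0.43 / sqrt(0.77 * 0.82)
= 0.43 / sqrt(0.6314)
= 0.43 / 0.794607
r_corrected = 0.5411

0.5411


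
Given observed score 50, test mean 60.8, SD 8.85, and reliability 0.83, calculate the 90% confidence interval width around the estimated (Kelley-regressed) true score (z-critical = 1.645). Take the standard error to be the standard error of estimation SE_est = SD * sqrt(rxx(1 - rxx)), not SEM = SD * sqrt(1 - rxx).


True score estimate = 0.83*50 + 0.17*60.8 = 51.836
SE_est = SD * sqrt(rxx * (1 - rxx)) = 8.85 * sqrt(0.83 * 0.17) = 8.85 * sqrt(0.1411) = 3.32435
CI = T_est +/- z * SE_est, so width = 2 * z * SE_est = 2 * 1.645 * 3.32435
Width = 10.9371

10.9371


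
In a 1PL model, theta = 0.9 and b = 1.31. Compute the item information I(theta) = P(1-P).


P = 1/(1+exp(-(0.9-1.31))) = 0.3989
I = P*(1-P) = 0.3989 * 0.6011
I = 0.2398

0.2398


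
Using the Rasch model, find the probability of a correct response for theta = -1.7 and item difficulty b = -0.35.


theta - b = -1.7 - -0.35 = -1.35
exp(-(theta - b)) = exp(1.35) = 3.8574
P = 1 / (1 + 3.8574)
P = 0.2059

0.2059


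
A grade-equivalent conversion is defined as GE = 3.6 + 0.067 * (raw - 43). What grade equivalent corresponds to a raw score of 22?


raw - median = 22 - 43 = -21
slope * diff = 0.067 * -21 = -1.407
GE = 3.6 + -1.407
GE = 2.193

2.193


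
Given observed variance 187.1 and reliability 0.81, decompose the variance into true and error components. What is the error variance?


var_true = rxx * var_obs = 0.81 * 187.1 = 151.551
var_error = var_obs - var_true
var_error = 187.1 - 151.551
var_error = 35.549

35.549


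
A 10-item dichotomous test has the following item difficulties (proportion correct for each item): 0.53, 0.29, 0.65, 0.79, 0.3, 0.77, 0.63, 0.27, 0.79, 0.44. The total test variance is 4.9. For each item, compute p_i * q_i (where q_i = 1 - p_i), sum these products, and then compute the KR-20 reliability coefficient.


For each item, compute p_i * q_i:
  Item 1: 0.53 * 0.47 = 0.2491
  Item 2: 0.29 * 0.71 = 0.2059
  Item 3: 0.65 * 0.35 = 0.2275
  Item 4: 0.79 * 0.21 = 0.1659
  Item 5: 0.3 * 0.7 = 0.21
  Item 6: 0.77 * 0.23 = 0.1771
  Item 7: 0.63 * 0.37 = 0.2331
  Item 8: 0.27 * 0.73 = 0.1971
  Item 9: 0.79 * 0.21 = 0.1659
  Item 10: 0.44 * 0.56 = 0.2464
Sum(p_i * q_i) = 0.2491 + 0.2059 + 0.2275 + 0.1659 + 0.21 + 0.1771 + 0.2331 + 0.1971 + 0.1659 + 0.2464 = 2.078
KR-20 = (k/(k-1)) * (1 - Sum(p_i*q_i) / Var_total)
= (10/9) * (1 - 2.078/4.9)
= 1.1111 * 0.5759
KR-20 = 0.6399

0.6399


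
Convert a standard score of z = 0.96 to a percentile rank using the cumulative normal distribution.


CDF(z) = 0.5 * (1 + erf(z/sqrt(2)))
erf(0.6788) = 0.6629
CDF = 0.8315
Percentile rank = 0.8315 * 100 = 83.15

83.15


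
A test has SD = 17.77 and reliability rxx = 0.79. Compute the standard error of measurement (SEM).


SEM = SD * sqrt(1 - rxx)
SEM = 17.77 * sqrt(1 - 0.79)
SEM = 17.77 * sqrt(0.21) = 17.77 * 0.458258
SEM = 8.1432

8.1432


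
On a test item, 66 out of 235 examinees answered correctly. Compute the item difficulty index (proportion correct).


Item difficulty p = number correct / total examinees
p = 66 / 235
p = 0.2809

0.2809


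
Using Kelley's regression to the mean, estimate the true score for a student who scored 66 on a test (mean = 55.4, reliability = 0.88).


T_est = rxx * X + (1 - rxx) * mean
T_est = 0.88 * 66 + 0.12 * 55.4
T_est = 58.08 + 6.648
T_est = 64.728

64.728


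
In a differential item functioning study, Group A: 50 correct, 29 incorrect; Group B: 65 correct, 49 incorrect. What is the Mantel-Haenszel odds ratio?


Odds_A = 50/29 = 1.7241
Odds_B = 65/49 = 1.3265
OR = Odds_A / Odds_B = 1.7241 / 1.3265
Exactly, OR = (50 * 49) / (29 * 65) = 2450 / 1885
OR = 1.2997

1.2997
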